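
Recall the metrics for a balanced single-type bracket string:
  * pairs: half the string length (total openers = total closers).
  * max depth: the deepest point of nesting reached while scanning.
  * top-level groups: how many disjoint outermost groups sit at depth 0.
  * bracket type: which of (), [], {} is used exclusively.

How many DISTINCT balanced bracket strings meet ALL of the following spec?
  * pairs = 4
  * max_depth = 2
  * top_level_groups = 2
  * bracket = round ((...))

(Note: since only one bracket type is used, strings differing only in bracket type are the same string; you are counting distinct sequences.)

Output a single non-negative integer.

Spec: pairs=4 depth=2 groups=2
Count(depth <= 2) = 3
Count(depth <= 1) = 0
Count(depth == 2) = 3 - 0 = 3

Answer: 3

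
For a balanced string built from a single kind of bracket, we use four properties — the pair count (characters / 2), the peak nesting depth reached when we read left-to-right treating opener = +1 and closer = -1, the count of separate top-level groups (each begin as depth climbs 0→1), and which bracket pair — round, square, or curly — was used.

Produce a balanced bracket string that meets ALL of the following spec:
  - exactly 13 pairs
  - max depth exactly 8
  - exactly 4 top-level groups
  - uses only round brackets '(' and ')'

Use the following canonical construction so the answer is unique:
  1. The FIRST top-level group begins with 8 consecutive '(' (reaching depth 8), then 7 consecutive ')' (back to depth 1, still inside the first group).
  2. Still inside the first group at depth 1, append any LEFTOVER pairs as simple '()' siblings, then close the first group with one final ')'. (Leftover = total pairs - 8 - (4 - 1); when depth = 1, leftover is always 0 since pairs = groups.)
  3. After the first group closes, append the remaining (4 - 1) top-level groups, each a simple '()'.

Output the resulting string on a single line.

Answer: (((((((()))))))()())()()()

Derivation:
Spec: pairs=13 depth=8 groups=4
Leftover pairs = 13 - 8 - (4-1) = 2
First group: deep chain of depth 8 + 2 sibling pairs
Remaining 3 groups: simple '()' each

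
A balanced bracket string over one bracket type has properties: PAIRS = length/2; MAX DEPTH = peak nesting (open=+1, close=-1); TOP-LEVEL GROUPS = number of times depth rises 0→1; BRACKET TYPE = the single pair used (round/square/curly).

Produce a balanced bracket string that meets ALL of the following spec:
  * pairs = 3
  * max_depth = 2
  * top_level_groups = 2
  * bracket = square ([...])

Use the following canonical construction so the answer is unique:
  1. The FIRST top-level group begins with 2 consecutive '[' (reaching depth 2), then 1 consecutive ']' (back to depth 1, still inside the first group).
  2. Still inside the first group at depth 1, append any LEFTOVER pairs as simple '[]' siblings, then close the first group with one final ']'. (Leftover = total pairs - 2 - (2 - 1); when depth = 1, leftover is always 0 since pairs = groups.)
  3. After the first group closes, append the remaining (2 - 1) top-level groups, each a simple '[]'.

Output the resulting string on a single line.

Answer: [[]][]

Derivation:
Spec: pairs=3 depth=2 groups=2
Leftover pairs = 3 - 2 - (2-1) = 0
First group: deep chain of depth 2 + 0 sibling pairs
Remaining 1 groups: simple '[]' each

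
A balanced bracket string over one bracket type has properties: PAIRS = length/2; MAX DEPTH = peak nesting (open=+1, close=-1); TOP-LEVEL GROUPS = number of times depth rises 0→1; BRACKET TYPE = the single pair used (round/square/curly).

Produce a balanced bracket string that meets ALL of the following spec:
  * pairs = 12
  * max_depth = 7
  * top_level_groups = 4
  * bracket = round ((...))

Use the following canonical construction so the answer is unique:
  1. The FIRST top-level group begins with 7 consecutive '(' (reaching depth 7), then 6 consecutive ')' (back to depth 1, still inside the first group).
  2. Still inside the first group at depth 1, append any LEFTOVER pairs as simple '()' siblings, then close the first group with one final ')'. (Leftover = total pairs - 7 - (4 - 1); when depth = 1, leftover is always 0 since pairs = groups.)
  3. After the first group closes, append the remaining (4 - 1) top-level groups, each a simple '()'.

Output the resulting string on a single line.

Answer: ((((((())))))()())()()()

Derivation:
Spec: pairs=12 depth=7 groups=4
Leftover pairs = 12 - 7 - (4-1) = 2
First group: deep chain of depth 7 + 2 sibling pairs
Remaining 3 groups: simple '()' each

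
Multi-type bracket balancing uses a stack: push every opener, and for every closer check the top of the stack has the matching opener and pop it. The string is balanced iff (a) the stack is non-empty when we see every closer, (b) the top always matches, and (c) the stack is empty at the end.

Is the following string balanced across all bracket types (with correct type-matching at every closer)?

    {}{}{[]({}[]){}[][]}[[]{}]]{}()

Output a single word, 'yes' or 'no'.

Answer: no

Derivation:
pos 0: push '{'; stack = {
pos 1: '}' matches '{'; pop; stack = (empty)
pos 2: push '{'; stack = {
pos 3: '}' matches '{'; pop; stack = (empty)
pos 4: push '{'; stack = {
pos 5: push '['; stack = {[
pos 6: ']' matches '['; pop; stack = {
pos 7: push '('; stack = {(
pos 8: push '{'; stack = {({
pos 9: '}' matches '{'; pop; stack = {(
pos 10: push '['; stack = {([
pos 11: ']' matches '['; pop; stack = {(
pos 12: ')' matches '('; pop; stack = {
pos 13: push '{'; stack = {{
pos 14: '}' matches '{'; pop; stack = {
pos 15: push '['; stack = {[
pos 16: ']' matches '['; pop; stack = {
pos 17: push '['; stack = {[
pos 18: ']' matches '['; pop; stack = {
pos 19: '}' matches '{'; pop; stack = (empty)
pos 20: push '['; stack = [
pos 21: push '['; stack = [[
pos 22: ']' matches '['; pop; stack = [
pos 23: push '{'; stack = [{
pos 24: '}' matches '{'; pop; stack = [
pos 25: ']' matches '['; pop; stack = (empty)
pos 26: saw closer ']' but stack is empty → INVALID
Verdict: unmatched closer ']' at position 26 → no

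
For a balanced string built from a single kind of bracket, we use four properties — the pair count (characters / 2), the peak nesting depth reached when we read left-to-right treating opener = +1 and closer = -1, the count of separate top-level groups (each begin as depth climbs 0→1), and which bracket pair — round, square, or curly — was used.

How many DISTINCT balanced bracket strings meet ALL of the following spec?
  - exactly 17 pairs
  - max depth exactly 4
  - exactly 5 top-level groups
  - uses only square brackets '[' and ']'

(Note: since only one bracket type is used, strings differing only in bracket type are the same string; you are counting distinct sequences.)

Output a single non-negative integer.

Answer: 2810610

Derivation:
Spec: pairs=17 depth=4 groups=5
Count(depth <= 4) = 3468530
Count(depth <= 3) = 657920
Count(depth == 4) = 3468530 - 657920 = 2810610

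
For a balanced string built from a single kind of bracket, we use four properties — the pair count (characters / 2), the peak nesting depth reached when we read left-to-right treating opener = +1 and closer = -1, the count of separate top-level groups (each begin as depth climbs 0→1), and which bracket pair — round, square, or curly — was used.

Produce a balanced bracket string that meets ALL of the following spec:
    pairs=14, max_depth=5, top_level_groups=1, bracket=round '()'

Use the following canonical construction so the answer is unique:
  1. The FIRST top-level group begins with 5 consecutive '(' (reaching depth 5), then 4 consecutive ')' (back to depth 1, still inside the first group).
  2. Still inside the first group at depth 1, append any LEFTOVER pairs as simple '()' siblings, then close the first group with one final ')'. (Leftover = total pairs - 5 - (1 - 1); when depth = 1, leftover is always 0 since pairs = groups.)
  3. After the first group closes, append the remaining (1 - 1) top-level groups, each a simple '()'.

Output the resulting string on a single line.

Spec: pairs=14 depth=5 groups=1
Leftover pairs = 14 - 5 - (1-1) = 9
First group: deep chain of depth 5 + 9 sibling pairs
Remaining 0 groups: simple '()' each

Answer: ((((())))()()()()()()()()())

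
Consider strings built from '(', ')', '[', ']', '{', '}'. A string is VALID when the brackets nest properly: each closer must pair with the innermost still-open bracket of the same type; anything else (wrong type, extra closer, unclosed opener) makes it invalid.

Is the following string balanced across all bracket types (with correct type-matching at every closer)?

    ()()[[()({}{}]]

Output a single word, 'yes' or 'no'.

Answer: no

Derivation:
pos 0: push '('; stack = (
pos 1: ')' matches '('; pop; stack = (empty)
pos 2: push '('; stack = (
pos 3: ')' matches '('; pop; stack = (empty)
pos 4: push '['; stack = [
pos 5: push '['; stack = [[
pos 6: push '('; stack = [[(
pos 7: ')' matches '('; pop; stack = [[
pos 8: push '('; stack = [[(
pos 9: push '{'; stack = [[({
pos 10: '}' matches '{'; pop; stack = [[(
pos 11: push '{'; stack = [[({
pos 12: '}' matches '{'; pop; stack = [[(
pos 13: saw closer ']' but top of stack is '(' (expected ')') → INVALID
Verdict: type mismatch at position 13: ']' closes '(' → no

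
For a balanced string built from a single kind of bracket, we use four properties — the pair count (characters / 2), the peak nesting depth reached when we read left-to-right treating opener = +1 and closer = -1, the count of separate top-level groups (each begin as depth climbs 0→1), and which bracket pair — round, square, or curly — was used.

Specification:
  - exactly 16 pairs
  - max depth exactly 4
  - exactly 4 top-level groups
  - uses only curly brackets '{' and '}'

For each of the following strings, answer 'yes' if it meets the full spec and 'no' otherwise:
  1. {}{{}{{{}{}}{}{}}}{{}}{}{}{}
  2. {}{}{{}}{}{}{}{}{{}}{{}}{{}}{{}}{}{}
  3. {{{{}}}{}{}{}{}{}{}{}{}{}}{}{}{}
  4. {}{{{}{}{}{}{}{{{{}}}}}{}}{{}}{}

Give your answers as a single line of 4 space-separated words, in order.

Answer: no no yes no

Derivation:
String 1 '{}{{}{{{}{}}{}{}}}{{}}{}{}{}': depth seq [1 0 1 2 1 2 3 4 3 4 3 2 3 2 3 2 1 0 1 2 1 0 1 0 1 0 1 0]
  -> pairs=14 depth=4 groups=6 -> no
String 2 '{}{}{{}}{}{}{}{}{{}}{{}}{{}}{{}}{}{}': depth seq [1 0 1 0 1 2 1 0 1 0 1 0 1 0 1 0 1 2 1 0 1 2 1 0 1 2 1 0 1 2 1 0 1 0 1 0]
  -> pairs=18 depth=2 groups=13 -> no
String 3 '{{{{}}}{}{}{}{}{}{}{}{}{}}{}{}{}': depth seq [1 2 3 4 3 2 1 2 1 2 1 2 1 2 1 2 1 2 1 2 1 2 1 2 1 0 1 0 1 0 1 0]
  -> pairs=16 depth=4 groups=4 -> yes
String 4 '{}{{{}{}{}{}{}{{{{}}}}}{}}{{}}{}': depth seq [1 0 1 2 3 2 3 2 3 2 3 2 3 2 3 4 5 6 5 4 3 2 1 2 1 0 1 2 1 0 1 0]
  -> pairs=16 depth=6 groups=4 -> no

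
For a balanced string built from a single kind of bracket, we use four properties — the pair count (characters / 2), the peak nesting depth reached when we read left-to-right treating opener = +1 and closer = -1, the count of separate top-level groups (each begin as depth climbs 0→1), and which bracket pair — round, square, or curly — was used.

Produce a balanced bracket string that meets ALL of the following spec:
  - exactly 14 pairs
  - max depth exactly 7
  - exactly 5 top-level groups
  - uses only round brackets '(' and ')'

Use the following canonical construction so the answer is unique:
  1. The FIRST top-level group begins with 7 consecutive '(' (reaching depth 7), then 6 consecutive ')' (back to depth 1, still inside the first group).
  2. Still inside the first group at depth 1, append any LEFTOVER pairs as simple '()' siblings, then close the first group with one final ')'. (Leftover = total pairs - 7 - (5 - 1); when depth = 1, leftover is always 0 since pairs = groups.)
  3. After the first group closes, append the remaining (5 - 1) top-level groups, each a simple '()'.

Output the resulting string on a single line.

Spec: pairs=14 depth=7 groups=5
Leftover pairs = 14 - 7 - (5-1) = 3
First group: deep chain of depth 7 + 3 sibling pairs
Remaining 4 groups: simple '()' each

Answer: ((((((())))))()()())()()()()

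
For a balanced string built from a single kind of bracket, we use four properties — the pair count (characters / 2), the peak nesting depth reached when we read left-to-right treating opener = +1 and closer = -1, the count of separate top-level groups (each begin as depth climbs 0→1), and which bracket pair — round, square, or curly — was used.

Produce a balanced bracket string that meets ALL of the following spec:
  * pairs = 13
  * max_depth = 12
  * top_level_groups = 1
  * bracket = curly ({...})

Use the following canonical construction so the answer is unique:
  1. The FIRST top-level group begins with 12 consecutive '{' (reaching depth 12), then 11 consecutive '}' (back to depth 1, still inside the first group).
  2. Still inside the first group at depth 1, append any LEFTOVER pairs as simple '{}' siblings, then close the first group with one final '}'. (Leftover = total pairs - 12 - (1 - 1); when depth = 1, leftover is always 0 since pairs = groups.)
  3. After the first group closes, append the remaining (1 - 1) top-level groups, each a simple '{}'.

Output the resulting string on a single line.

Answer: {{{{{{{{{{{{}}}}}}}}}}}{}}

Derivation:
Spec: pairs=13 depth=12 groups=1
Leftover pairs = 13 - 12 - (1-1) = 1
First group: deep chain of depth 12 + 1 sibling pairs
Remaining 0 groups: simple '{}' each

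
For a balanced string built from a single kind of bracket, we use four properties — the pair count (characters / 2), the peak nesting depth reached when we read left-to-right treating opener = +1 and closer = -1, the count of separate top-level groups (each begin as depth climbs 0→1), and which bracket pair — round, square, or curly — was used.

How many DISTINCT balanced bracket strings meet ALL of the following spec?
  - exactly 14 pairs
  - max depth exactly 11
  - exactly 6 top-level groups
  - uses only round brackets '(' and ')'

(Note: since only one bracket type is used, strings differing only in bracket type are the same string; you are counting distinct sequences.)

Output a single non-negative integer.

Answer: 0

Derivation:
Spec: pairs=14 depth=11 groups=6
Count(depth <= 11) = 87210
Count(depth <= 10) = 87210
Count(depth == 11) = 87210 - 87210 = 0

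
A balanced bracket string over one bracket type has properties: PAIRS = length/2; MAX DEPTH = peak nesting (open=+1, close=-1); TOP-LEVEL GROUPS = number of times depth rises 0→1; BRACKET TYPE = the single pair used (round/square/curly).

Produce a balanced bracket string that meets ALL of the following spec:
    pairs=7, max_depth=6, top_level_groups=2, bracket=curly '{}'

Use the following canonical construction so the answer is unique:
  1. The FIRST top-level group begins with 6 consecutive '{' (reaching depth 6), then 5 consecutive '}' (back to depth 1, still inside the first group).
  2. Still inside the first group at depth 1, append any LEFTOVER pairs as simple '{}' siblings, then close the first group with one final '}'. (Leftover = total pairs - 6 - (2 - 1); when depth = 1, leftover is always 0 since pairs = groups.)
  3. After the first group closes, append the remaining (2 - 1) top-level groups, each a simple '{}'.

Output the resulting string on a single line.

Spec: pairs=7 depth=6 groups=2
Leftover pairs = 7 - 6 - (2-1) = 0
First group: deep chain of depth 6 + 0 sibling pairs
Remaining 1 groups: simple '{}' each

Answer: {{{{{{}}}}}}{}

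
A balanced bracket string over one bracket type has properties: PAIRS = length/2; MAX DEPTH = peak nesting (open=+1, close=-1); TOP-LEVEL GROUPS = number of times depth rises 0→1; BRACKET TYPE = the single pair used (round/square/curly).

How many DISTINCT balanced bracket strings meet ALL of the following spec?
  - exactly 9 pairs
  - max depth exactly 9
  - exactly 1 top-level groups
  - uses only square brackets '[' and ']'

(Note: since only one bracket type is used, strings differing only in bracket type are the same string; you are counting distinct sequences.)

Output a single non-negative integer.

Spec: pairs=9 depth=9 groups=1
Count(depth <= 9) = 1430
Count(depth <= 8) = 1429
Count(depth == 9) = 1430 - 1429 = 1

Answer: 1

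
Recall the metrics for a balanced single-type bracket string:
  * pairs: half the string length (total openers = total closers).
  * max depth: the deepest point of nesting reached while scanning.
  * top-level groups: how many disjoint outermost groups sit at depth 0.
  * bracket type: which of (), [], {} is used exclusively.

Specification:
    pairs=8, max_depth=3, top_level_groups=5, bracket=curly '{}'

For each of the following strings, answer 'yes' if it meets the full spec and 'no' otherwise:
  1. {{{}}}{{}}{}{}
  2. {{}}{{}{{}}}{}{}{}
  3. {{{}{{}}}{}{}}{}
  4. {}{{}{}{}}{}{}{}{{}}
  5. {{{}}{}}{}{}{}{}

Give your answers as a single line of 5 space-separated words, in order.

String 1 '{{{}}}{{}}{}{}': depth seq [1 2 3 2 1 0 1 2 1 0 1 0 1 0]
  -> pairs=7 depth=3 groups=4 -> no
String 2 '{{}}{{}{{}}}{}{}{}': depth seq [1 2 1 0 1 2 1 2 3 2 1 0 1 0 1 0 1 0]
  -> pairs=9 depth=3 groups=5 -> no
String 3 '{{{}{{}}}{}{}}{}': depth seq [1 2 3 2 3 4 3 2 1 2 1 2 1 0 1 0]
  -> pairs=8 depth=4 groups=2 -> no
String 4 '{}{{}{}{}}{}{}{}{{}}': depth seq [1 0 1 2 1 2 1 2 1 0 1 0 1 0 1 0 1 2 1 0]
  -> pairs=10 depth=2 groups=6 -> no
String 5 '{{{}}{}}{}{}{}{}': depth seq [1 2 3 2 1 2 1 0 1 0 1 0 1 0 1 0]
  -> pairs=8 depth=3 groups=5 -> yes

Answer: no no no no yes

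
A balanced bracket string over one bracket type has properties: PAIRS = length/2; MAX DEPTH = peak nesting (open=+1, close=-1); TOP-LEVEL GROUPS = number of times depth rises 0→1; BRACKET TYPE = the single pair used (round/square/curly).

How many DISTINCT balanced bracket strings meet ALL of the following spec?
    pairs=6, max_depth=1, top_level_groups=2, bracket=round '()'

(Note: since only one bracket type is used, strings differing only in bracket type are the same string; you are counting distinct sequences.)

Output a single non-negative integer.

Spec: pairs=6 depth=1 groups=2
Count(depth <= 1) = 0
Count(depth <= 0) = 0
Count(depth == 1) = 0 - 0 = 0

Answer: 0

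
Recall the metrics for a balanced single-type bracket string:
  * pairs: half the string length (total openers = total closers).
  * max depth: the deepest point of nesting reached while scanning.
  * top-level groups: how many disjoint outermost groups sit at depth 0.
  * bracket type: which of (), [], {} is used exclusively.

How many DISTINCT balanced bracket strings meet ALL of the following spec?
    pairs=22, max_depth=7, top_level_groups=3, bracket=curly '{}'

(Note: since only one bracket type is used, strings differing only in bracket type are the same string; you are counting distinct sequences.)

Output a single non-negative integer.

Spec: pairs=22 depth=7 groups=3
Count(depth <= 7) = 12470434080
Count(depth <= 6) = 8407386390
Count(depth == 7) = 12470434080 - 8407386390 = 4063047690

Answer: 4063047690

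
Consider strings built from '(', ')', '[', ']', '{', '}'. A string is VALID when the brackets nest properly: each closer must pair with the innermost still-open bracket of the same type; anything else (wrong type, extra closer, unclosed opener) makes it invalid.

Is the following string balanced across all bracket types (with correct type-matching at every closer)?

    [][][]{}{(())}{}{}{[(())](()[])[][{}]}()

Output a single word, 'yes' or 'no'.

Answer: yes

Derivation:
pos 0: push '['; stack = [
pos 1: ']' matches '['; pop; stack = (empty)
pos 2: push '['; stack = [
pos 3: ']' matches '['; pop; stack = (empty)
pos 4: push '['; stack = [
pos 5: ']' matches '['; pop; stack = (empty)
pos 6: push '{'; stack = {
pos 7: '}' matches '{'; pop; stack = (empty)
pos 8: push '{'; stack = {
pos 9: push '('; stack = {(
pos 10: push '('; stack = {((
pos 11: ')' matches '('; pop; stack = {(
pos 12: ')' matches '('; pop; stack = {
pos 13: '}' matches '{'; pop; stack = (empty)
pos 14: push '{'; stack = {
pos 15: '}' matches '{'; pop; stack = (empty)
pos 16: push '{'; stack = {
pos 17: '}' matches '{'; pop; stack = (empty)
pos 18: push '{'; stack = {
pos 19: push '['; stack = {[
pos 20: push '('; stack = {[(
pos 21: push '('; stack = {[((
pos 22: ')' matches '('; pop; stack = {[(
pos 23: ')' matches '('; pop; stack = {[
pos 24: ']' matches '['; pop; stack = {
pos 25: push '('; stack = {(
pos 26: push '('; stack = {((
pos 27: ')' matches '('; pop; stack = {(
pos 28: push '['; stack = {([
pos 29: ']' matches '['; pop; stack = {(
pos 30: ')' matches '('; pop; stack = {
pos 31: push '['; stack = {[
pos 32: ']' matches '['; pop; stack = {
pos 33: push '['; stack = {[
pos 34: push '{'; stack = {[{
pos 35: '}' matches '{'; pop; stack = {[
pos 36: ']' matches '['; pop; stack = {
pos 37: '}' matches '{'; pop; stack = (empty)
pos 38: push '('; stack = (
pos 39: ')' matches '('; pop; stack = (empty)
end: stack empty → VALID
Verdict: properly nested → yes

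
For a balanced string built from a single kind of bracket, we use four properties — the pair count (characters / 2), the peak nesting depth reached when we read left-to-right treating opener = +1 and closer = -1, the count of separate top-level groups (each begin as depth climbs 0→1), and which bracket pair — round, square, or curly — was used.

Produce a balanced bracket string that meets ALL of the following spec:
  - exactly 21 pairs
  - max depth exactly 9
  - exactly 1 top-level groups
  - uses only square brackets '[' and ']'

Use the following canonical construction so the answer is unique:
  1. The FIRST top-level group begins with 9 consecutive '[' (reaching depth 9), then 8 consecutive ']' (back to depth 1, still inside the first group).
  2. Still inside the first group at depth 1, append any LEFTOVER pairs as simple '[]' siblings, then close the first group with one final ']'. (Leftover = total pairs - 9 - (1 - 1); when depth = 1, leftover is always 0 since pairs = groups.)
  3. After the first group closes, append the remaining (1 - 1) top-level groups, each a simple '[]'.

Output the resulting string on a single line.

Answer: [[[[[[[[[]]]]]]]][][][][][][][][][][][][]]

Derivation:
Spec: pairs=21 depth=9 groups=1
Leftover pairs = 21 - 9 - (1-1) = 12
First group: deep chain of depth 9 + 12 sibling pairs
Remaining 0 groups: simple '[]' each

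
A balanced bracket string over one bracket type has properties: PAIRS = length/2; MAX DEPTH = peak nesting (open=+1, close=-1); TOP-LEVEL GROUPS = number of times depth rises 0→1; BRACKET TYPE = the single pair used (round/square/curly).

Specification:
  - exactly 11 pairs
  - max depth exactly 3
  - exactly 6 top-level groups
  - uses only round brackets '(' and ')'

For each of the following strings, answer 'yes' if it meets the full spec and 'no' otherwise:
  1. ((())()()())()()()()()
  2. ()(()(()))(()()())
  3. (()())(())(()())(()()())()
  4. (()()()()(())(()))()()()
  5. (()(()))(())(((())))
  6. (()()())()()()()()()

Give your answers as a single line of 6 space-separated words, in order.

String 1 '((())()()())()()()()()': depth seq [1 2 3 2 1 2 1 2 1 2 1 0 1 0 1 0 1 0 1 0 1 0]
  -> pairs=11 depth=3 groups=6 -> yes
String 2 '()(()(()))(()()())': depth seq [1 0 1 2 1 2 3 2 1 0 1 2 1 2 1 2 1 0]
  -> pairs=9 depth=3 groups=3 -> no
String 3 '(()())(())(()())(()()())()': depth seq [1 2 1 2 1 0 1 2 1 0 1 2 1 2 1 0 1 2 1 2 1 2 1 0 1 0]
  -> pairs=13 depth=2 groups=5 -> no
String 4 '(()()()()(())(()))()()()': depth seq [1 2 1 2 1 2 1 2 1 2 3 2 1 2 3 2 1 0 1 0 1 0 1 0]
  -> pairs=12 depth=3 groups=4 -> no
String 5 '(()(()))(())(((())))': depth seq [1 2 1 2 3 2 1 0 1 2 1 0 1 2 3 4 3 2 1 0]
  -> pairs=10 depth=4 groups=3 -> no
String 6 '(()()())()()()()()()': depth seq [1 2 1 2 1 2 1 0 1 0 1 0 1 0 1 0 1 0 1 0]
  -> pairs=10 depth=2 groups=7 -> no

Answer: yes no no no no no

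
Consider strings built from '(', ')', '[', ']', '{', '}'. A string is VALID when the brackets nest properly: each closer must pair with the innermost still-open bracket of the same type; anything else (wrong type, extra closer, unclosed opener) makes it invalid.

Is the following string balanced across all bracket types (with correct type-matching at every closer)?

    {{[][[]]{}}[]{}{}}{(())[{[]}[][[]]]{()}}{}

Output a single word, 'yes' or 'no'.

pos 0: push '{'; stack = {
pos 1: push '{'; stack = {{
pos 2: push '['; stack = {{[
pos 3: ']' matches '['; pop; stack = {{
pos 4: push '['; stack = {{[
pos 5: push '['; stack = {{[[
pos 6: ']' matches '['; pop; stack = {{[
pos 7: ']' matches '['; pop; stack = {{
pos 8: push '{'; stack = {{{
pos 9: '}' matches '{'; pop; stack = {{
pos 10: '}' matches '{'; pop; stack = {
pos 11: push '['; stack = {[
pos 12: ']' matches '['; pop; stack = {
pos 13: push '{'; stack = {{
pos 14: '}' matches '{'; pop; stack = {
pos 15: push '{'; stack = {{
pos 16: '}' matches '{'; pop; stack = {
pos 17: '}' matches '{'; pop; stack = (empty)
pos 18: push '{'; stack = {
pos 19: push '('; stack = {(
pos 20: push '('; stack = {((
pos 21: ')' matches '('; pop; stack = {(
pos 22: ')' matches '('; pop; stack = {
pos 23: push '['; stack = {[
pos 24: push '{'; stack = {[{
pos 25: push '['; stack = {[{[
pos 26: ']' matches '['; pop; stack = {[{
pos 27: '}' matches '{'; pop; stack = {[
pos 28: push '['; stack = {[[
pos 29: ']' matches '['; pop; stack = {[
pos 30: push '['; stack = {[[
pos 31: push '['; stack = {[[[
pos 32: ']' matches '['; pop; stack = {[[
pos 33: ']' matches '['; pop; stack = {[
pos 34: ']' matches '['; pop; stack = {
pos 35: push '{'; stack = {{
pos 36: push '('; stack = {{(
pos 37: ')' matches '('; pop; stack = {{
pos 38: '}' matches '{'; pop; stack = {
pos 39: '}' matches '{'; pop; stack = (empty)
pos 40: push '{'; stack = {
pos 41: '}' matches '{'; pop; stack = (empty)
end: stack empty → VALID
Verdict: properly nested → yes

Answer: yes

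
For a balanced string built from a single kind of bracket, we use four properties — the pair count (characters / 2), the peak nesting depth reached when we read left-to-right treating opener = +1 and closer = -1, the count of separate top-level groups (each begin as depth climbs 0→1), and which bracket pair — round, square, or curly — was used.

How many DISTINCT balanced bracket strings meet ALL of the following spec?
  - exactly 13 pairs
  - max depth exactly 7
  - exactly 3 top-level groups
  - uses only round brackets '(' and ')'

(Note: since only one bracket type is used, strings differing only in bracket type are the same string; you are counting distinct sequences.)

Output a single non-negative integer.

Spec: pairs=13 depth=7 groups=3
Count(depth <= 7) = 145926
Count(depth <= 6) = 135828
Count(depth == 7) = 145926 - 135828 = 10098

Answer: 10098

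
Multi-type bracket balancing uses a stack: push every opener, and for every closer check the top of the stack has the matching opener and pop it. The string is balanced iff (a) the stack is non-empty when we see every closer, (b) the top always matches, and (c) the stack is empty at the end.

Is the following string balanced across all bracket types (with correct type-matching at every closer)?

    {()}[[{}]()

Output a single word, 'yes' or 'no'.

pos 0: push '{'; stack = {
pos 1: push '('; stack = {(
pos 2: ')' matches '('; pop; stack = {
pos 3: '}' matches '{'; pop; stack = (empty)
pos 4: push '['; stack = [
pos 5: push '['; stack = [[
pos 6: push '{'; stack = [[{
pos 7: '}' matches '{'; pop; stack = [[
pos 8: ']' matches '['; pop; stack = [
pos 9: push '('; stack = [(
pos 10: ')' matches '('; pop; stack = [
end: stack still non-empty ([) → INVALID
Verdict: unclosed openers at end: [ → no

Answer: no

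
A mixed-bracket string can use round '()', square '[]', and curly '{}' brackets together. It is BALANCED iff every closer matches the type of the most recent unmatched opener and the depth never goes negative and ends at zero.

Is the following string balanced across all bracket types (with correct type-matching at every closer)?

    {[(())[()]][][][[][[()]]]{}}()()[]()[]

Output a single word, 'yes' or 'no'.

pos 0: push '{'; stack = {
pos 1: push '['; stack = {[
pos 2: push '('; stack = {[(
pos 3: push '('; stack = {[((
pos 4: ')' matches '('; pop; stack = {[(
pos 5: ')' matches '('; pop; stack = {[
pos 6: push '['; stack = {[[
pos 7: push '('; stack = {[[(
pos 8: ')' matches '('; pop; stack = {[[
pos 9: ']' matches '['; pop; stack = {[
pos 10: ']' matches '['; pop; stack = {
pos 11: push '['; stack = {[
pos 12: ']' matches '['; pop; stack = {
pos 13: push '['; stack = {[
pos 14: ']' matches '['; pop; stack = {
pos 15: push '['; stack = {[
pos 16: push '['; stack = {[[
pos 17: ']' matches '['; pop; stack = {[
pos 18: push '['; stack = {[[
pos 19: push '['; stack = {[[[
pos 20: push '('; stack = {[[[(
pos 21: ')' matches '('; pop; stack = {[[[
pos 22: ']' matches '['; pop; stack = {[[
pos 23: ']' matches '['; pop; stack = {[
pos 24: ']' matches '['; pop; stack = {
pos 25: push '{'; stack = {{
pos 26: '}' matches '{'; pop; stack = {
pos 27: '}' matches '{'; pop; stack = (empty)
pos 28: push '('; stack = (
pos 29: ')' matches '('; pop; stack = (empty)
pos 30: push '('; stack = (
pos 31: ')' matches '('; pop; stack = (empty)
pos 32: push '['; stack = [
pos 33: ']' matches '['; pop; stack = (empty)
pos 34: push '('; stack = (
pos 35: ')' matches '('; pop; stack = (empty)
pos 36: push '['; stack = [
pos 37: ']' matches '['; pop; stack = (empty)
end: stack empty → VALID
Verdict: properly nested → yes

Answer: yes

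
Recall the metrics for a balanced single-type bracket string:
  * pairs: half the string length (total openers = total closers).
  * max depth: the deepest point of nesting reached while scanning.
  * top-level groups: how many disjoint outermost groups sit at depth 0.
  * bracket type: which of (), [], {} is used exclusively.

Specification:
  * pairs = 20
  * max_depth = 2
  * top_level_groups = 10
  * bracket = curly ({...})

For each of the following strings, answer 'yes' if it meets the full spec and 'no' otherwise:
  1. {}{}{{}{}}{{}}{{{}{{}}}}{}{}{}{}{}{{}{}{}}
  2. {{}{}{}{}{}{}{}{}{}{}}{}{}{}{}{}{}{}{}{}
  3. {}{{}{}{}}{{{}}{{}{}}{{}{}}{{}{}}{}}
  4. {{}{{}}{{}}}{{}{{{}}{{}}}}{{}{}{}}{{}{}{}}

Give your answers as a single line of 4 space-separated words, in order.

String 1 '{}{}{{}{}}{{}}{{{}{{}}}}{}{}{}{}{}{{}{}{}}': depth seq [1 0 1 0 1 2 1 2 1 0 1 2 1 0 1 2 3 2 3 4 3 2 1 0 1 0 1 0 1 0 1 0 1 0 1 2 1 2 1 2 1 0]
  -> pairs=21 depth=4 groups=11 -> no
String 2 '{{}{}{}{}{}{}{}{}{}{}}{}{}{}{}{}{}{}{}{}': depth seq [1 2 1 2 1 2 1 2 1 2 1 2 1 2 1 2 1 2 1 2 1 0 1 0 1 0 1 0 1 0 1 0 1 0 1 0 1 0 1 0]
  -> pairs=20 depth=2 groups=10 -> yes
String 3 '{}{{}{}{}}{{{}}{{}{}}{{}{}}{{}{}}{}}': depth seq [1 0 1 2 1 2 1 2 1 0 1 2 3 2 1 2 3 2 3 2 1 2 3 2 3 2 1 2 3 2 3 2 1 2 1 0]
  -> pairs=18 depth=3 groups=3 -> no
String 4 '{{}{{}}{{}}}{{}{{{}}{{}}}}{{}{}{}}{{}{}{}}': depth seq [1 2 1 2 3 2 1 2 3 2 1 0 1 2 1 2 3 4 3 2 3 4 3 2 1 0 1 2 1 2 1 2 1 0 1 2 1 2 1 2 1 0]
  -> pairs=21 depth=4 groups=4 -> no

Answer: no yes no no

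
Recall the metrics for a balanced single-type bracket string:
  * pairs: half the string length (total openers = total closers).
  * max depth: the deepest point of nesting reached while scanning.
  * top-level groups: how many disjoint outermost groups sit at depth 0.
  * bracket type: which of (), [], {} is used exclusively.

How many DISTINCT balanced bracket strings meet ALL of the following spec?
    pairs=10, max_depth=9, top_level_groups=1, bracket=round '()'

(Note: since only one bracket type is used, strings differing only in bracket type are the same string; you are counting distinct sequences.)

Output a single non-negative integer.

Spec: pairs=10 depth=9 groups=1
Count(depth <= 9) = 4861
Count(depth <= 8) = 4846
Count(depth == 9) = 4861 - 4846 = 15

Answer: 15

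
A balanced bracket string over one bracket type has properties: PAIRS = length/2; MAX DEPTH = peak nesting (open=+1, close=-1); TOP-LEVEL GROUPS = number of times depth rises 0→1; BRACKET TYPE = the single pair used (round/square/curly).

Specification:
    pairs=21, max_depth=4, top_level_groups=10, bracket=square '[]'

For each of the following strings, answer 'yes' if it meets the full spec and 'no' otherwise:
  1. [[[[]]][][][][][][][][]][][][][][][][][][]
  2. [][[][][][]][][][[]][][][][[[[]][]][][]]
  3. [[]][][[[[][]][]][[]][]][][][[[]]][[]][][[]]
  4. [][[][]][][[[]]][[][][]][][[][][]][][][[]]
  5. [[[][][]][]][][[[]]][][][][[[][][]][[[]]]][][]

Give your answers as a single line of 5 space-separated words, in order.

Answer: yes no no no no

Derivation:
String 1 '[[[[]]][][][][][][][][]][][][][][][][][][]': depth seq [1 2 3 4 3 2 1 2 1 2 1 2 1 2 1 2 1 2 1 2 1 2 1 0 1 0 1 0 1 0 1 0 1 0 1 0 1 0 1 0 1 0]
  -> pairs=21 depth=4 groups=10 -> yes
String 2 '[][[][][][]][][][[]][][][][[[[]][]][][]]': depth seq [1 0 1 2 1 2 1 2 1 2 1 0 1 0 1 0 1 2 1 0 1 0 1 0 1 0 1 2 3 4 3 2 3 2 1 2 1 2 1 0]
  -> pairs=20 depth=4 groups=9 -> no
String 3 '[[]][][[[[][]][]][[]][]][][][[[]]][[]][][[]]': depth seq [1 2 1 0 1 0 1 2 3 4 3 4 3 2 3 2 1 2 3 2 1 2 1 0 1 0 1 0 1 2 3 2 1 0 1 2 1 0 1 0 1 2 1 0]
  -> pairs=22 depth=4 groups=9 -> no
String 4 '[][[][]][][[[]]][[][][]][][[][][]][][][[]]': depth seq [1 0 1 2 1 2 1 0 1 0 1 2 3 2 1 0 1 2 1 2 1 2 1 0 1 0 1 2 1 2 1 2 1 0 1 0 1 0 1 2 1 0]
  -> pairs=21 depth=3 groups=10 -> no
String 5 '[[[][][]][]][][[[]]][][][][[[][][]][[[]]]][][]': depth seq [1 2 3 2 3 2 3 2 1 2 1 0 1 0 1 2 3 2 1 0 1 0 1 0 1 0 1 2 3 2 3 2 3 2 1 2 3 4 3 2 1 0 1 0 1 0]
  -> pairs=23 depth=4 groups=9 -> no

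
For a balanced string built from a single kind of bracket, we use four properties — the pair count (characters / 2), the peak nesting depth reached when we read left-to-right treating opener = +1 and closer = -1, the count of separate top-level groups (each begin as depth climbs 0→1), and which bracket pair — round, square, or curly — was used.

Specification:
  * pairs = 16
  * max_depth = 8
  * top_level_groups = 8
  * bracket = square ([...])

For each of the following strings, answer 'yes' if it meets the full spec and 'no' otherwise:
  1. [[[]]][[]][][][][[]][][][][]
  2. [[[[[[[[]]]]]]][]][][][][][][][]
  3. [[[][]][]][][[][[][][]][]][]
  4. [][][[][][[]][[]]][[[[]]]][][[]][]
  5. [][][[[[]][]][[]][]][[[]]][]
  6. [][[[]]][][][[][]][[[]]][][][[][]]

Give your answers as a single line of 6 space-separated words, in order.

Answer: no yes no no no no

Derivation:
String 1 '[[[]]][[]][][][][[]][][][][]': depth seq [1 2 3 2 1 0 1 2 1 0 1 0 1 0 1 0 1 2 1 0 1 0 1 0 1 0 1 0]
  -> pairs=14 depth=3 groups=10 -> no
String 2 '[[[[[[[[]]]]]]][]][][][][][][][]': depth seq [1 2 3 4 5 6 7 8 7 6 5 4 3 2 1 2 1 0 1 0 1 0 1 0 1 0 1 0 1 0 1 0]
  -> pairs=16 depth=8 groups=8 -> yes
String 3 '[[[][]][]][][[][[][][]][]][]': depth seq [1 2 3 2 3 2 1 2 1 0 1 0 1 2 1 2 3 2 3 2 3 2 1 2 1 0 1 0]
  -> pairs=14 depth=3 groups=4 -> no
String 4 '[][][[][][[]][[]]][[[[]]]][][[]][]': depth seq [1 0 1 0 1 2 1 2 1 2 3 2 1 2 3 2 1 0 1 2 3 4 3 2 1 0 1 0 1 2 1 0 1 0]
  -> pairs=17 depth=4 groups=7 -> no
String 5 '[][][[[[]][]][[]][]][[[]]][]': depth seq [1 0 1 0 1 2 3 4 3 2 3 2 1 2 3 2 1 2 1 0 1 2 3 2 1 0 1 0]
  -> pairs=14 depth=4 groups=5 -> no
String 6 '[][[[]]][][][[][]][[[]]][][][[][]]': depth seq [1 0 1 2 3 2 1 0 1 0 1 0 1 2 1 2 1 0 1 2 3 2 1 0 1 0 1 0 1 2 1 2 1 0]
  -> pairs=17 depth=3 groups=9 -> no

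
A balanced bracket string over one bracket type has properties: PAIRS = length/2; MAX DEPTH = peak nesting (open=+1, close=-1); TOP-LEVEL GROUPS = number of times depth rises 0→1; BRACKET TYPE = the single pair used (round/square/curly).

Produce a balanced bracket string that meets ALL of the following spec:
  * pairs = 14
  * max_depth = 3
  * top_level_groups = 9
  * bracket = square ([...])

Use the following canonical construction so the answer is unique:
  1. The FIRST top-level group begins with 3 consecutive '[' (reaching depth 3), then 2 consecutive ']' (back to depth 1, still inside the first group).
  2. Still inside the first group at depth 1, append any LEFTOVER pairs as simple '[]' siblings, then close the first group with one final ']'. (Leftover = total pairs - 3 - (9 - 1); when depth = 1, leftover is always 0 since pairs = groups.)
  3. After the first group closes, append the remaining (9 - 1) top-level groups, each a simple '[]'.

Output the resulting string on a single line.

Answer: [[[]][][][]][][][][][][][][]

Derivation:
Spec: pairs=14 depth=3 groups=9
Leftover pairs = 14 - 3 - (9-1) = 3
First group: deep chain of depth 3 + 3 sibling pairs
Remaining 8 groups: simple '[]' each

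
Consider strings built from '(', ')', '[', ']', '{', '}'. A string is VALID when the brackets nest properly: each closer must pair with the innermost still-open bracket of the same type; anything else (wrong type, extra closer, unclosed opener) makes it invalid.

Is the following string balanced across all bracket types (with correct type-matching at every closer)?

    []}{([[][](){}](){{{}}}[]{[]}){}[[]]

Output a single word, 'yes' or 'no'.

Answer: no

Derivation:
pos 0: push '['; stack = [
pos 1: ']' matches '['; pop; stack = (empty)
pos 2: saw closer '}' but stack is empty → INVALID
Verdict: unmatched closer '}' at position 2 → no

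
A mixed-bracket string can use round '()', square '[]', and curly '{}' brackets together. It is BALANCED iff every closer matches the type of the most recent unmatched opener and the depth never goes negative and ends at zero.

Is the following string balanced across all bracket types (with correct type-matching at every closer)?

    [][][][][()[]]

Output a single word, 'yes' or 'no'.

pos 0: push '['; stack = [
pos 1: ']' matches '['; pop; stack = (empty)
pos 2: push '['; stack = [
pos 3: ']' matches '['; pop; stack = (empty)
pos 4: push '['; stack = [
pos 5: ']' matches '['; pop; stack = (empty)
pos 6: push '['; stack = [
pos 7: ']' matches '['; pop; stack = (empty)
pos 8: push '['; stack = [
pos 9: push '('; stack = [(
pos 10: ')' matches '('; pop; stack = [
pos 11: push '['; stack = [[
pos 12: ']' matches '['; pop; stack = [
pos 13: ']' matches '['; pop; stack = (empty)
end: stack empty → VALID
Verdict: properly nested → yes

Answer: yes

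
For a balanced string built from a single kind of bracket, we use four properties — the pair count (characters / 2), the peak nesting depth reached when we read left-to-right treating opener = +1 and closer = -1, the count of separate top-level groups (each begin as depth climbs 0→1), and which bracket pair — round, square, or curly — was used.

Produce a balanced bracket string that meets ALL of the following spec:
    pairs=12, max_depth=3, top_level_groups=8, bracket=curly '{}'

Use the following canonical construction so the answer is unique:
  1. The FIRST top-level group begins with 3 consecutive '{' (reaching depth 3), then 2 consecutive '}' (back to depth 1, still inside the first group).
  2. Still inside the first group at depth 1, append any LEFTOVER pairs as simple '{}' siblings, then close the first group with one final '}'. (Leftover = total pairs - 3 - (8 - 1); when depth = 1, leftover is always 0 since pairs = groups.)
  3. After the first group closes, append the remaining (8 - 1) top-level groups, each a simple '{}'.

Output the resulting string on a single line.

Answer: {{{}}{}{}}{}{}{}{}{}{}{}

Derivation:
Spec: pairs=12 depth=3 groups=8
Leftover pairs = 12 - 3 - (8-1) = 2
First group: deep chain of depth 3 + 2 sibling pairs
Remaining 7 groups: simple '{}' each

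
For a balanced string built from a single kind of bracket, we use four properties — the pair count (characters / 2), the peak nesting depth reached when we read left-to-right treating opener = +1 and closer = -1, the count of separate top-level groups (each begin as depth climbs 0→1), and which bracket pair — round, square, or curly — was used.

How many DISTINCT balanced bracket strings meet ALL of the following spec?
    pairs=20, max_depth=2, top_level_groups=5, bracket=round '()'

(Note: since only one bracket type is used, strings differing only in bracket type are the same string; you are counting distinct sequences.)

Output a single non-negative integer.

Spec: pairs=20 depth=2 groups=5
Count(depth <= 2) = 3876
Count(depth <= 1) = 0
Count(depth == 2) = 3876 - 0 = 3876

Answer: 3876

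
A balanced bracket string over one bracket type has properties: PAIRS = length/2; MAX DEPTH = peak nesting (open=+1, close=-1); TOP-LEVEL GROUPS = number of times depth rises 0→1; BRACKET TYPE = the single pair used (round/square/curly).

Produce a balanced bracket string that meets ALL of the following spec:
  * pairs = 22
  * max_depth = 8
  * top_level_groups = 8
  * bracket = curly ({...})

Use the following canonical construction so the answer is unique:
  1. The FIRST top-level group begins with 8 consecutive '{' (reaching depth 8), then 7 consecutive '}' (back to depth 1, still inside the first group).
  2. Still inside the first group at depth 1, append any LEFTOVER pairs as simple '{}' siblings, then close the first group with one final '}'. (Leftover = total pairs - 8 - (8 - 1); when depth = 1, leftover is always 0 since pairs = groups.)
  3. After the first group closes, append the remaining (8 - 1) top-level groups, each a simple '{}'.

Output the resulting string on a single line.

Answer: {{{{{{{{}}}}}}}{}{}{}{}{}{}{}}{}{}{}{}{}{}{}

Derivation:
Spec: pairs=22 depth=8 groups=8
Leftover pairs = 22 - 8 - (8-1) = 7
First group: deep chain of depth 8 + 7 sibling pairs
Remaining 7 groups: simple '{}' each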